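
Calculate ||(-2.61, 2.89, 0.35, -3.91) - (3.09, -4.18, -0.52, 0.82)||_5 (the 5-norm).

(Σ|x_i - y_i|^5)^(1/5) = (|-2.61 - 3.09|^5 + |2.89 - (-4.18)|^5 + |0.35 - (-0.52)|^5 + |-3.91 - 0.82|^5)^(1/5)
= (5.7^5 + 7.07^5 + 0.87^5 + 4.73^5)^(1/5) ≈ (6016.9206 + 17664.3259 + 0.4984 + 2367.5857)^(1/5) = (26049.3306)^(1/5) ≈ 7.6412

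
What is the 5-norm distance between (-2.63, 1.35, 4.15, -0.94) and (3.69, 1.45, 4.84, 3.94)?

(Σ|x_i - y_i|^5)^(1/5) = (|-2.63 - 3.69|^5 + |1.35 - 1.45|^5 + |4.15 - 4.84|^5 + |-0.94 - 3.94|^5)^(1/5)
= (6.32^5 + 0.1^5 + 0.69^5 + 4.88^5)^(1/5) ≈ (10082.8984 + 0 + 0.1564 + 2767.5732)^(1/5) = (12850.628)^(1/5) ≈ 6.6341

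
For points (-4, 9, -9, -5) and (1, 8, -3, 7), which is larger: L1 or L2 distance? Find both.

L1 = |-4 - 1| + |9 - 8| + |-9 - (-3)| + |-5 - 7| = 5 + 1 + 6 + 12 = 24
L2 = √(5² + 1² + 6² + 12²) = √206 ≈ 14.3527
L1 ≥ L2 always (equality iff movement is along one axis); L1 > L2 here.
Ratio L1/L2 = 24/√206 ≈ 1.6722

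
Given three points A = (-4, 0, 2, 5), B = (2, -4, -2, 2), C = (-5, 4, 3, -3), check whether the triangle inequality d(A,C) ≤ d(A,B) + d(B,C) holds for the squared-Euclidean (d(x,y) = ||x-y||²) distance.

d(A,B) = 6² + 4² + 4² + 3² = 77, d(B,C) = 7² + 8² + 5² + 5² = 163, d(A,C) = 1² + 4² + 1² + 8² = 82.
d(A,C) = 82 ≤ 77 + 163 = 240. Triangle inequality is satisfied.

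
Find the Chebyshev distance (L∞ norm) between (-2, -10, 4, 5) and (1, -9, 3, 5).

max(|x_i - y_i|) = max(|-2 - 1|, |-10 - (-9)|, |4 - 3|, |5 - 5|) = max(3, 1, 1, 0) = 3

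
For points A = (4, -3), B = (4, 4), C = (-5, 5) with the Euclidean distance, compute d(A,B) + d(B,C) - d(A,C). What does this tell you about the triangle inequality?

d(A,B) = √(0² + 7²) = √49 = 7, d(B,C) = √(9² + 1²) = √82 ≈ 9.0554, d(A,C) = √(9² + 8²) = √145 ≈ 12.0416.
d(A,B) + d(B,C) - d(A,C) = 7 + 9.0554 - 12.0416 = 16.0554 - 12.0416 = 4.0138 (to 4 decimal places). This is ≥ 0, so the triangle inequality holds for these points.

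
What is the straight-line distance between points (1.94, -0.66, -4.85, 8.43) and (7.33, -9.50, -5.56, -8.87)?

√(Σ(x_i - y_i)²) = √((1.94 - 7.33)² + (-0.66 - (-9.5))² + (-4.85 - (-5.56))² + (8.43 - (-8.87))²)
= √((-5.39)² + 8.84² + 0.71² + 17.3²) = √(29.0521 + 78.1456 + 0.5041 + 299.29) = √406.9918 ≈ 20.174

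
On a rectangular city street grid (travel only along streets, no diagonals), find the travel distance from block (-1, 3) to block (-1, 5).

Σ|x_i - y_i| = |-1 - (-1)| + |3 - 5| = 0 + 2 = 2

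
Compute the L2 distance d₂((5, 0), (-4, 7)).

√(Σ(x_i - y_i)²) = √((5 - (-4))² + (0 - 7)²)
= √(9² + (-7)²) = √(81 + 49) = √130 ≈ 11.4018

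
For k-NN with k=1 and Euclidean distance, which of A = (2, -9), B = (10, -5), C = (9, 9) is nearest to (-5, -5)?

Distances: d(A) ≈ 8.0623, d(B) = 15, d(C) ≈ 19.799. Nearest: A = (2, -9) with distance 8.0623.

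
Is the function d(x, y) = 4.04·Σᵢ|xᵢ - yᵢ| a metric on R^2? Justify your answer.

Yes. The L1 (Manhattan) norm induces a metric on R^2, and multiplying a metric by a positive constant 4.04 > 0 preserves all four axioms: non-negativity (4.04·||x-y|| ≥ 0), identity (4.04·||x-y|| = 0 ⟺ ||x-y|| = 0 ⟺ x = y), symmetry (||x-y|| = ||y-x||), and the triangle inequality (4.04·||x-z|| ≤ 4.04·||x-y|| + 4.04·||y-z||). So d is a metric.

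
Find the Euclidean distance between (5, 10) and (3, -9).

√(Σ(x_i - y_i)²) = √((5 - 3)² + (10 - (-9))²)
= √(2² + 19²) = √(4 + 361) = √365 ≈ 19.105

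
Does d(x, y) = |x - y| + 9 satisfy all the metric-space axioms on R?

No. d fails identity of indiscernibles (specifically d(x,x) = 0): d(4, 4) = |4 - 4| + 9 = 0 + 9 = 9 ≠ 0.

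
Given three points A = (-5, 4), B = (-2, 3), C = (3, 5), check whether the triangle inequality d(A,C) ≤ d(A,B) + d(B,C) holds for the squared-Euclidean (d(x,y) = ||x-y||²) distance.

d(A,B) = 3² + 1² = 10, d(B,C) = 5² + 2² = 29, d(A,C) = 8² + 1² = 65.
d(A,C) = 65 > 10 + 29 = 39. Triangle inequality is VIOLATED. (Squared-Euclidean is not a metric — this is a counterexample.)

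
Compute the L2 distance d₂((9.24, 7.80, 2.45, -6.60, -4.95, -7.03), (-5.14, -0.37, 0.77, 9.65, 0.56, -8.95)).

√(Σ(x_i - y_i)²) = √((9.24 - (-5.14))² + (7.8 - (-0.37))² + (2.45 - 0.77)² + (-6.6 - 9.65)² + (-4.95 - 0.56)² + (-7.03 - (-8.95))²)
= √(14.38² + 8.17² + 1.68² + (-16.25)² + (-5.51)² + 1.92²) = √(206.7844 + 66.7489 + 2.8224 + 264.0625 + 30.3601 + 3.6864) = √574.4647 ≈ 23.968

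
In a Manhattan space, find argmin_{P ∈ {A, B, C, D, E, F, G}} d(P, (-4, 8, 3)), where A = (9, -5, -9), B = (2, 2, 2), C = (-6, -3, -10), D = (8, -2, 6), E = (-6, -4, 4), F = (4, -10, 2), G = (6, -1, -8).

Distances: d(A) = 38, d(B) = 13, d(C) = 26, d(D) = 25, d(E) = 15, d(F) = 27, d(G) = 30. Nearest: B = (2, 2, 2) with distance 13.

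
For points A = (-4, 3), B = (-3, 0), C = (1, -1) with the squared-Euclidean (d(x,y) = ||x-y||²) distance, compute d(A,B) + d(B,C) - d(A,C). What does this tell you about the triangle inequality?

d(A,B) = 1² + 3² = 10, d(B,C) = 4² + 1² = 17, d(A,C) = 5² + 4² = 41.
d(A,B) + d(B,C) - d(A,C) = 10 + 17 - 41 = 27 - 41 = -14. This is < 0, so the triangle inequality FAILS for these points (squared-Euclidean is not a metric).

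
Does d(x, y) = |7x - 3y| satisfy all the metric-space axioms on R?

No. d fails symmetry: d(1, 9) = |7·1 - 3·9| = |-20| = 20, but d(9, 1) = |7·9 - 3·1| = |60| = 60. Since 20 ≠ 60, d(x,y) ≠ d(y,x) in general.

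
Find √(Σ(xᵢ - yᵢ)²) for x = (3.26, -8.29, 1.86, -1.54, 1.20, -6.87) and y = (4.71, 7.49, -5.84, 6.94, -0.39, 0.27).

√(Σ(x_i - y_i)²) = √((3.26 - 4.71)² + (-8.29 - 7.49)² + (1.86 - (-5.84))² + (-1.54 - 6.94)² + (1.2 - (-0.39))² + (-6.87 - 0.27)²)
= √((-1.45)² + (-15.78)² + 7.7² + (-8.48)² + 1.59² + (-7.14)²) = √(2.1025 + 249.0084 + 59.29 + 71.9104 + 2.5281 + 50.9796) = √435.819 ≈ 20.8763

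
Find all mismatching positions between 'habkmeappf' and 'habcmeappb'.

Differing positions: 4, 10. Hamming distance = 2.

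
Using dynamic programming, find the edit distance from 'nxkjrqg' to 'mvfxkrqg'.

Let D[i][j] be the edit distance between the first i characters of 'nxkjrqg' and the first j characters of 'mvfxkrqg', with D[i][0] = i, D[0][j] = j, and D[i][j] = D[i-1][j-1] if the characters match, else 1 + min(D[i-1][j], D[i][j-1], D[i-1][j-1]). Filling the table (rows: prefixes of 'nxkjrqg', columns: prefixes of 'mvfxkrqg'):
     ε  m  v  f  x  k  r  q  g
  ε  0  1  2  3  4  5  6  7  8
  n  1  1  2  3  4  5  6  7  8
  x  2  2  2  3  3  4  5  6  7
  k  3  3  3  3  4  3  4  5  6
  j  4  4  4  4  4  4  4  5  6
  r  5  5  5  5  5  5  4  5  6
  q  6  6  6  6  6  6  5  4  5
  g  7  7  7  7  7  7  6  5  4
The bottom-right entry gives D[7][8] = 4, so no sequence of fewer than 4 edits works. Backtracking through the table gives one optimal edit sequence (4 edits):
  nxkjrqg → mnxkjrqg (ins m @1)
  mnxkjrqg → mvnxkjrqg (ins v @2)
  mvnxkjrqg → mvfxkjrqg (sub n→f @3)
  mvfxkjrqg → mvfxkrqg (del j @6)
Edit distance = 4.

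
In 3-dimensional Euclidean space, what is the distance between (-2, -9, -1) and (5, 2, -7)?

√(Σ(x_i - y_i)²) = √((-2 - 5)² + (-9 - 2)² + (-1 - (-7))²)
= √((-7)² + (-11)² + 6²) = √(49 + 121 + 36) = √206 ≈ 14.3527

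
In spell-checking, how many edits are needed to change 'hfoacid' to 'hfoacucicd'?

Let D[i][j] be the edit distance between the first i characters of 'hfoacid' and the first j characters of 'hfoacucicd', with D[i][0] = i, D[0][j] = j, and D[i][j] = D[i-1][j-1] if the characters match, else 1 + min(D[i-1][j], D[i][j-1], D[i-1][j-1]). Filling the table (rows: prefixes of 'hfoacid', columns: prefixes of 'hfoacucicd'):
     ε  h  f  o  a  c  u  c  i  c  d
  ε  0  1  2  3  4  5  6  7  8  9 10
  h  1  0  1  2  3  4  5  6  7  8  9
  f  2  1  0  1  2  3  4  5  6  7  8
  o  3  2  1  0  1  2  3  4  5  6  7
  a  4  3  2  1  0  1  2  3  4  5  6
  c  5  4  3  2  1  0  1  2  3  4  5
  i  6  5  4  3  2  1  1  2  2  3  4
  d  7  6  5  4  3  2  2  2  3  3  3
The bottom-right entry gives D[7][10] = 3, so no sequence of fewer than 3 edits works. Backtracking through the table gives one optimal edit sequence (3 edits):
  hfoacid → hfoaccid (ins c @5)
  hfoaccid → hfoacucid (ins u @6)
  hfoacucid → hfoacucicd (ins c @9)
Edit distance = 3.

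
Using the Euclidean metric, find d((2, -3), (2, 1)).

√(Σ(x_i - y_i)²) = √((2 - 2)² + (-3 - 1)²)
= √(0² + (-4)²) = √(0 + 16) = √16 = 4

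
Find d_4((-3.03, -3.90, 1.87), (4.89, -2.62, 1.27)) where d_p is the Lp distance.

(Σ|x_i - y_i|^4)^(1/4) = (|-3.03 - 4.89|^4 + |-3.9 - (-2.62)|^4 + |1.87 - 1.27|^4)^(1/4)
= (7.92^4 + 1.28^4 + 0.6^4)^(1/4) ≈ (3934.6013 + 2.6844 + 0.1296)^(1/4) = (3937.4153)^(1/4) ≈ 7.9214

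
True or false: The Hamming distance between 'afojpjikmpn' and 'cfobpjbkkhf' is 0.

Differing positions: 1, 4, 7, 9, 10, 11. Hamming distance = 6, so the claim that d_H = 0 is false.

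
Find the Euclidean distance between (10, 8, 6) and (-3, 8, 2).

√(Σ(x_i - y_i)²) = √((10 - (-3))² + (8 - 8)² + (6 - 2)²)
= √(13² + 0² + 4²) = √(169 + 0 + 16) = √185 ≈ 13.6015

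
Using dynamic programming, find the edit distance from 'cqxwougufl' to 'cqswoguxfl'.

Let D[i][j] be the edit distance between the first i characters of 'cqxwougufl' and the first j characters of 'cqswoguxfl', with D[i][0] = i, D[0][j] = j, and D[i][j] = D[i-1][j-1] if the characters match, else 1 + min(D[i-1][j], D[i][j-1], D[i-1][j-1]). Filling the table (rows: prefixes of 'cqxwougufl', columns: prefixes of 'cqswoguxfl'):
     ε  c  q  s  w  o  g  u  x  f  l
  ε  0  1  2  3  4  5  6  7  8  9 10
  c  1  0  1  2  3  4  5  6  7  8  9
  q  2  1  0  1  2  3  4  5  6  7  8
  x  3  2  1  1  2  3  4  5  5  6  7
  w  4  3  2  2  1  2  3  4  5  6  7
  o  5  4  3  3  2  1  2  3  4  5  6
  u  6  5  4  4  3  2  2  2  3  4  5
  g  7  6  5  5  4  3  2  3  3  4  5
  u  8  7  6  6  5  4  3  2  3  4  5
  f  9  8  7  7  6  5  4  3  3  3  4
  l 10  9  8  8  7  6  5  4  4  4  3
The bottom-right entry gives D[10][10] = 3, so no sequence of fewer than 3 edits works. Backtracking through the table gives one optimal edit sequence (3 edits):
  cqxwougufl → cqswougufl (sub x→s @3)
  cqswougufl → cqswogufl (del u @6)
  cqswogufl → cqswoguxfl (ins x @8)
Edit distance = 3.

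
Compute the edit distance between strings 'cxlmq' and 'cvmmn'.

Let D[i][j] be the edit distance between the first i characters of 'cxlmq' and the first j characters of 'cvmmn', with D[i][0] = i, D[0][j] = j, and D[i][j] = D[i-1][j-1] if the characters match, else 1 + min(D[i-1][j], D[i][j-1], D[i-1][j-1]). Filling the table (rows: prefixes of 'cxlmq', columns: prefixes of 'cvmmn'):
     ε  c  v  m  m  n
  ε  0  1  2  3  4  5
  c  1  0  1  2  3  4
  x  2  1  1  2  3  4
  l  3  2  2  2  3  4
  m  4  3  3  2  2  3
  q  5  4  4  3  3  3
The bottom-right entry gives D[5][5] = 3, so no sequence of fewer than 3 edits works. Backtracking through the table gives one optimal edit sequence (3 edits):
  cxlmq → cvlmq (sub x→v @2)
  cvlmq → cvmmq (sub l→m @3)
  cvmmq → cvmmn (sub q→n @5)
Edit distance = 3.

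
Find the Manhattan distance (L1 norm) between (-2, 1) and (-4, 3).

Σ|x_i - y_i| = |-2 - (-4)| + |1 - 3| = 2 + 2 = 4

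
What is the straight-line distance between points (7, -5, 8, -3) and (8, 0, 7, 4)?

√(Σ(x_i - y_i)²) = √((7 - 8)² + (-5 - 0)² + (8 - 7)² + (-3 - 4)²)
= √((-1)² + (-5)² + 1² + (-7)²) = √(1 + 25 + 1 + 49) = √76 ≈ 8.7178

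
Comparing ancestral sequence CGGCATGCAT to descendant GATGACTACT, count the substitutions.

Differing positions: 1, 2, 3, 4, 6, 7, 8, 9. Hamming distance = 8.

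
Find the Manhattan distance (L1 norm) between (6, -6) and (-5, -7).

Σ|x_i - y_i| = |6 - (-5)| + |-6 - (-7)| = 11 + 1 = 12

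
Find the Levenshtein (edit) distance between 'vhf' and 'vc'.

Let D[i][j] be the edit distance between the first i characters of 'vhf' and the first j characters of 'vc', with D[i][0] = i, D[0][j] = j, and D[i][j] = D[i-1][j-1] if the characters match, else 1 + min(D[i-1][j], D[i][j-1], D[i-1][j-1]). Filling the table (rows: prefixes of 'vhf', columns: prefixes of 'vc'):
     ε  v  c
  ε  0  1  2
  v  1  0  1
  h  2  1  1
  f  3  2  2
The bottom-right entry gives D[3][2] = 2, so no sequence of fewer than 2 edits works. Backtracking through the table gives one optimal edit sequence (2 edits):
  vhf → vf (del h @2)
  vf → vc (sub f→c @2)
Edit distance = 2.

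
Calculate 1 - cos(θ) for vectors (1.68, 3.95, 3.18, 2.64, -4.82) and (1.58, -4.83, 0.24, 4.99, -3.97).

With u = (1.68, 3.95, 3.18, 2.64, -4.82), v = (1.58, -4.83, 0.24, 4.99, -3.97):
u·v = 1.68·1.58 + 3.95·(-4.83) + 3.18·0.24 + 2.64·4.99 + (-4.82)·(-3.97) = 2.6544 + (-19.0785) + 0.7632 + 13.1736 + 19.1354 = 16.6481.
|u| = √(1.68² + 3.95² + 3.18² + 2.64² + (-4.82)²) = √(2.8224 + 15.6025 + 10.1124 + 6.9696 + 23.2324) = √58.7393, |v| = √(1.58² + (-4.83)² + 0.24² + 4.99² + (-3.97)²) = √(2.4964 + 23.3289 + 0.0576 + 24.9001 + 15.7609) = √66.5439.
cos θ = (u·v)/(|u||v|) = 16.6481/(√58.7393·√66.5439) ≈ 0.2663
Cosine distance = 1 - cos θ ≈ 1 - 0.2663 = 0.7337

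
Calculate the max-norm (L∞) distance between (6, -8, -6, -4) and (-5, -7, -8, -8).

max(|x_i - y_i|) = max(|6 - (-5)|, |-8 - (-7)|, |-6 - (-8)|, |-4 - (-8)|) = max(11, 1, 2, 4) = 11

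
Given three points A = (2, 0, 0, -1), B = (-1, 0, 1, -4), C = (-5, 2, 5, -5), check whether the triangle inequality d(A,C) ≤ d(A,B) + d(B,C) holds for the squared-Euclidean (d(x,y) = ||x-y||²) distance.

d(A,B) = 3² + 0² + 1² + 3² = 19, d(B,C) = 4² + 2² + 4² + 1² = 37, d(A,C) = 7² + 2² + 5² + 4² = 94.
d(A,C) = 94 > 19 + 37 = 56. Triangle inequality is VIOLATED. (Squared-Euclidean is not a metric — this is a counterexample.)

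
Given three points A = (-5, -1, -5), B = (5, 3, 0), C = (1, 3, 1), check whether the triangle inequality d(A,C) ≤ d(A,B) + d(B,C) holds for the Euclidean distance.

d(A,B) = √(10² + 4² + 5²) = √141 ≈ 11.8743, d(B,C) = √(4² + 0² + 1²) = √17 ≈ 4.1231, d(A,C) = √(6² + 4² + 6²) = √88 ≈ 9.3808.
d(A,C) ≈ 9.3808 ≤ 11.8743 + 4.1231 = 15.9974. Triangle inequality is satisfied.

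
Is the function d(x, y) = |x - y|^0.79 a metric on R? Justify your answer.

Yes. With 0 < p = 0.79 ≤ 1, d(x,y) = |x-y|^0.79 is a metric on R. Non-negativity and symmetry are immediate; |x-y|^0.79 = 0 ⟺ |x-y| = 0 ⟺ x = y. For the triangle inequality, the function t ↦ t^0.79 is subadditive on [0,∞) when p ≤ 1, so |x-z|^0.79 ≤ (|x-y| + |y-z|)^0.79 ≤ |x-y|^0.79 + |y-z|^0.79.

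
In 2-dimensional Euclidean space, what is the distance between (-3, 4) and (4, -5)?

√(Σ(x_i - y_i)²) = √((-3 - 4)² + (4 - (-5))²)
= √((-7)² + 9²) = √(49 + 81) = √130 ≈ 11.4018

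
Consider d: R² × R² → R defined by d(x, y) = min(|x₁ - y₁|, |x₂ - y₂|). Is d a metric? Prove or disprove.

No. d fails identity of indiscernibles: take x = (0, 0) and y = (0, 6). Then d(x,y) = min(|0 - 0|, |0 - 6|) = min(0, 6) = 0, yet x ≠ y.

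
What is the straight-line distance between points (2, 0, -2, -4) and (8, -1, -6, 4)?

√(Σ(x_i - y_i)²) = √((2 - 8)² + (0 - (-1))² + (-2 - (-6))² + (-4 - 4)²)
= √((-6)² + 1² + 4² + (-8)²) = √(36 + 1 + 16 + 64) = √117 ≈ 10.8167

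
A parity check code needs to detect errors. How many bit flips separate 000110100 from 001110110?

Differing positions: 3, 8. Hamming distance = 2.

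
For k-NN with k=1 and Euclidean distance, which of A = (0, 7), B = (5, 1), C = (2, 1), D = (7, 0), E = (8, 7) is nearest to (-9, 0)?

Distances: d(A) ≈ 11.4018, d(B) ≈ 14.0357, d(C) ≈ 11.0454, d(D) = 16, d(E) ≈ 18.3848. Nearest: C = (2, 1) with distance 11.0454.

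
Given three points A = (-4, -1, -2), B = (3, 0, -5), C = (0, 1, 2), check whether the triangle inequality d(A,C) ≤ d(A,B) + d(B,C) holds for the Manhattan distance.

d(A,B) = 7 + 1 + 3 = 11, d(B,C) = 3 + 1 + 7 = 11, d(A,C) = 4 + 2 + 4 = 10.
d(A,C) = 10 ≤ 11 + 11 = 22. Triangle inequality is satisfied.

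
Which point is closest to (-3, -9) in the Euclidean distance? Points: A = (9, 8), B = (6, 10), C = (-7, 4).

Distances: d(A) ≈ 20.8087, d(B) ≈ 21.0238, d(C) ≈ 13.6015. Nearest: C = (-7, 4) with distance 13.6015.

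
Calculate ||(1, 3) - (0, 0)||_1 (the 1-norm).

Σ|x_i - y_i| = |1 - 0| + |3 - 0| = 1 + 3 = 4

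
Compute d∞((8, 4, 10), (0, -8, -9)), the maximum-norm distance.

max(|x_i - y_i|) = max(|8 - 0|, |4 - (-8)|, |10 - (-9)|) = max(8, 12, 19) = 19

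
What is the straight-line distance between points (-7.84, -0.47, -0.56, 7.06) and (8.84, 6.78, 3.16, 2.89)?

√(Σ(x_i - y_i)²) = √((-7.84 - 8.84)² + (-0.47 - 6.78)² + (-0.56 - 3.16)² + (7.06 - 2.89)²)
= √((-16.68)² + (-7.25)² + (-3.72)² + 4.17²) = √(278.2224 + 52.5625 + 13.8384 + 17.3889) = √362.0122 ≈ 19.0266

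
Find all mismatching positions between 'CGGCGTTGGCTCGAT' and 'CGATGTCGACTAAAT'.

Differing positions: 3, 4, 7, 9, 12, 13. Hamming distance = 6.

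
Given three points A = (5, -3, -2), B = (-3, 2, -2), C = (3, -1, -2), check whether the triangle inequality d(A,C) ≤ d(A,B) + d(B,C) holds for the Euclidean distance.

d(A,B) = √(8² + 5² + 0²) = √89 ≈ 9.434, d(B,C) = √(6² + 3² + 0²) = √45 ≈ 6.7082, d(A,C) = √(2² + 2² + 0²) = √8 ≈ 2.8284.
d(A,C) ≈ 2.8284 ≤ 9.434 + 6.7082 = 16.1422. Triangle inequality is satisfied.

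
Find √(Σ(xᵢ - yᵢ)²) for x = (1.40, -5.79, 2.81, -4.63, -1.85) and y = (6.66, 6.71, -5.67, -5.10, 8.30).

√(Σ(x_i - y_i)²) = √((1.4 - 6.66)² + (-5.79 - 6.71)² + (2.81 - (-5.67))² + (-4.63 - (-5.1))² + (-1.85 - 8.3)²)
= √((-5.26)² + (-12.5)² + 8.48² + 0.47² + (-10.15)²) = √(27.6676 + 156.25 + 71.9104 + 0.2209 + 103.0225) = √359.0714 ≈ 18.9492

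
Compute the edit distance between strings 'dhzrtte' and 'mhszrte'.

Let D[i][j] be the edit distance between the first i characters of 'dhzrtte' and the first j characters of 'mhszrte', with D[i][0] = i, D[0][j] = j, and D[i][j] = D[i-1][j-1] if the characters match, else 1 + min(D[i-1][j], D[i][j-1], D[i-1][j-1]). Filling the table (rows: prefixes of 'dhzrtte', columns: prefixes of 'mhszrte'):
     ε  m  h  s  z  r  t  e
  ε  0  1  2  3  4  5  6  7
  d  1  1  2  3  4  5  6  7
  h  2  2  1  2  3  4  5  6
  z  3  3  2  2  2  3  4  5
  r  4  4  3  3  3  2  3  4
  t  5  5  4  4  4  3  2  3
  t  6  6  5  5  5  4  3  3
  e  7  7  6  6  6  5  4  3
The bottom-right entry gives D[7][7] = 3, so no sequence of fewer than 3 edits works. Backtracking through the table gives one optimal edit sequence (3 edits):
  dhzrtte → mhzrtte (sub d→m @1)
  mhzrtte → mhszrtte (ins s @3)
  mhszrtte → mhszrte (del t @6)
Edit distance = 3.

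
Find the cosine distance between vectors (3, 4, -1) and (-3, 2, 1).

With u = (3, 4, -1), v = (-3, 2, 1):
u·v = 3·(-3) + 4·2 + (-1)·1 = (-9) + 8 + (-1) = -2.
|u| = √(3² + 4² + (-1)²) = √26, |v| = √((-3)² + 2² + 1²) = √14, so |u||v| = √(26·14) = √364.
cos θ = (u·v)/(|u||v|) = -2/√364 ≈ -0.1048
Cosine distance = 1 - cos θ ≈ 1 - (-0.1048) = 1.1048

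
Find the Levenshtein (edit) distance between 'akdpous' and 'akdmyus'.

Let D[i][j] be the edit distance between the first i characters of 'akdpous' and the first j characters of 'akdmyus', with D[i][0] = i, D[0][j] = j, and D[i][j] = D[i-1][j-1] if the characters match, else 1 + min(D[i-1][j], D[i][j-1], D[i-1][j-1]). Filling the table (rows: prefixes of 'akdpous', columns: prefixes of 'akdmyus'):
     ε  a  k  d  m  y  u  s
  ε  0  1  2  3  4  5  6  7
  a  1  0  1  2  3  4  5  6
  k  2  1  0  1  2  3  4  5
  d  3  2  1  0  1  2  3  4
  p  4  3  2  1  1  2  3  4
  o  5  4  3  2  2  2  3  4
  u  6  5  4  3  3  3  2  3
  s  7  6  5  4  4  4  3  2
The bottom-right entry gives D[7][7] = 2, so no sequence of fewer than 2 edits works. Backtracking through the table gives one optimal edit sequence (2 edits):
  akdpous → akdmous (sub p→m @4)
  akdmous → akdmyus (sub o→y @5)
Edit distance = 2.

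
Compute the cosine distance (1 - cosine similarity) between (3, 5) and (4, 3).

With u = (3, 5), v = (4, 3):
u·v = 3·4 + 5·3 = 12 + 15 = 27.
|u| = √(3² + 5²) = √34, |v| = √(4² + 3²) = √25, so |u||v| = √(34·25) = √850.
cos θ = (u·v)/(|u||v|) = 27/√850 ≈ 0.9261
Cosine distance = 1 - cos θ ≈ 1 - 0.9261 = 0.0739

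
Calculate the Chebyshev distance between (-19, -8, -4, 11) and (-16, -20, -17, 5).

max(|x_i - y_i|) = max(|-19 - (-16)|, |-8 - (-20)|, |-4 - (-17)|, |11 - 5|) = max(3, 12, 13, 6) = 13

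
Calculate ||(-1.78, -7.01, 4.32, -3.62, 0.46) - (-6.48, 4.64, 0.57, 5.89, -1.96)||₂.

√(Σ(x_i - y_i)²) = √((-1.78 - (-6.48))² + (-7.01 - 4.64)² + (4.32 - 0.57)² + (-3.62 - 5.89)² + (0.46 - (-1.96))²)
= √(4.7² + (-11.65)² + 3.75² + (-9.51)² + 2.42²) = √(22.09 + 135.7225 + 14.0625 + 90.4401 + 5.8564) = √268.1715 ≈ 16.3759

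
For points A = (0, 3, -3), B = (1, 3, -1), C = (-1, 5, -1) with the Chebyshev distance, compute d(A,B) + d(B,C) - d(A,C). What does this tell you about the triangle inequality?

d(A,B) = max(1, 0, 2) = 2, d(B,C) = max(2, 2, 0) = 2, d(A,C) = max(1, 2, 2) = 2.
d(A,B) + d(B,C) - d(A,C) = 2 + 2 - 2 = 4 - 2 = 2. This is ≥ 0, so the triangle inequality holds for these points.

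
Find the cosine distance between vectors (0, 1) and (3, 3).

With u = (0, 1), v = (3, 3):
u·v = 0·3 + 1·3 = 0 + 3 = 3.
|u| = √(0² + 1²) = √1, |v| = √(3² + 3²) = √18, so |u||v| = √(1·18) = √18.
cos θ = (u·v)/(|u||v|) = 3/√18 ≈ 0.7071
Cosine distance = 1 - cos θ ≈ 1 - 0.7071 = 0.2929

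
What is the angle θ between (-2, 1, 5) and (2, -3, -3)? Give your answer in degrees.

With u = (-2, 1, 5), v = (2, -3, -3):
u·v = (-2)·2 + 1·(-3) + 5·(-3) = (-4) + (-3) + (-15) = -22.
|u| = √((-2)² + 1² + 5²) = √30, |v| = √(2² + (-3)² + (-3)²) = √22, so |u||v| = √(30·22) = √660.
cos θ = (u·v)/(|u||v|) = -22/√660 ≈ -0.856349
θ = arccos(-0.856349) ≈ 148.91°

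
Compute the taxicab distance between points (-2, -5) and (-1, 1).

Σ|x_i - y_i| = |-2 - (-1)| + |-5 - 1| = 1 + 6 = 7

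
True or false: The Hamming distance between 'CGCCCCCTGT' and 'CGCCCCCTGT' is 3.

Differing positions: none. Hamming distance = 0, so the claim that d_H = 3 is false.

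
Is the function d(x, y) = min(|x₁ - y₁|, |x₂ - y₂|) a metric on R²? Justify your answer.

No. d fails identity of indiscernibles: take x = (-5, 0) and y = (-5, 7). Then d(x,y) = min(|-5 - (-5)|, |0 - 7|) = min(0, 7) = 0, yet x ≠ y.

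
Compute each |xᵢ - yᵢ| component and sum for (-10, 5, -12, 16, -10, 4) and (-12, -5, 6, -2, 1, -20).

Σ|x_i - y_i| = |-10 - (-12)| + |5 - (-5)| + |-12 - 6| + |16 - (-2)| + |-10 - 1| + |4 - (-20)| = 2 + 10 + 18 + 18 + 11 + 24 = 83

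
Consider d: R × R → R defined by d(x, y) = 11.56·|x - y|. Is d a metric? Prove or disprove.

Yes. Since |x - y| is a metric on R and 11.56 > 0, the positive scalar multiple 11.56·|x - y| is also a metric: scaling by a positive constant preserves non-negativity, identity (d=0 ⟺ |x-y|=0 ⟺ x=y), symmetry, and the triangle inequality.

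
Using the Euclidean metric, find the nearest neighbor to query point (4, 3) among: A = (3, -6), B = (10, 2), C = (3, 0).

Distances: d(A) ≈ 9.0554, d(B) ≈ 6.0828, d(C) ≈ 3.1623. Nearest: C = (3, 0) with distance 3.1623.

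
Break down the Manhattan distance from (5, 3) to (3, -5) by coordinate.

Σ|x_i - y_i| = |5 - 3| + |3 - (-5)| = 2 + 8 = 10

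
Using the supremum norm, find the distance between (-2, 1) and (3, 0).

max(|x_i - y_i|) = max(|-2 - 3|, |1 - 0|) = max(5, 1) = 5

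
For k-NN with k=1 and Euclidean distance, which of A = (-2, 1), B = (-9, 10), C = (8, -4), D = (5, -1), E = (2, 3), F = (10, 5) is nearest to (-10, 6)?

Distances: d(A) ≈ 9.434, d(B) ≈ 4.1231, d(C) ≈ 20.5913, d(D) ≈ 16.5529, d(E) ≈ 12.3693, d(F) ≈ 20.025. Nearest: B = (-9, 10) with distance 4.1231.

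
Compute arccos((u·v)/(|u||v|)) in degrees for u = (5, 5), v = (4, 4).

With u = (5, 5), v = (4, 4):
u·v = 5·4 + 5·4 = 20 + 20 = 40.
|u| = √(5² + 5²) = √50, |v| = √(4² + 4²) = √32, so |u||v| = √(50·32) = √1600 = 40.
cos θ = (u·v)/(|u||v|) = 40/40 = 1 (the vectors are parallel, pointing the same way)
θ = arccos(1) = 0°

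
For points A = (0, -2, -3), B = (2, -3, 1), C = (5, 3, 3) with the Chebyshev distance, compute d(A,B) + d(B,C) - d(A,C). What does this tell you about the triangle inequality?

d(A,B) = max(2, 1, 4) = 4, d(B,C) = max(3, 6, 2) = 6, d(A,C) = max(5, 5, 6) = 6.
d(A,B) + d(B,C) - d(A,C) = 4 + 6 - 6 = 10 - 6 = 4. This is ≥ 0, so the triangle inequality holds for these points.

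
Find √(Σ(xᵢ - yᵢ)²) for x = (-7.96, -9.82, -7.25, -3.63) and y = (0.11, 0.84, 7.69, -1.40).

√(Σ(x_i - y_i)²) = √((-7.96 - 0.11)² + (-9.82 - 0.84)² + (-7.25 - 7.69)² + (-3.63 - (-1.4))²)
= √((-8.07)² + (-10.66)² + (-14.94)² + (-2.23)²) = √(65.1249 + 113.6356 + 223.2036 + 4.9729) = √406.937 ≈ 20.1727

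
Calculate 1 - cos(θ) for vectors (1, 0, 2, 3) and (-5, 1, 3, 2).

With u = (1, 0, 2, 3), v = (-5, 1, 3, 2):
u·v = 1·(-5) + 0·1 + 2·3 + 3·2 = (-5) + 0 + 6 + 6 = 7.
|u| = √(1² + 0² + 2² + 3²) = √14, |v| = √((-5)² + 1² + 3² + 2²) = √39, so |u||v| = √(14·39) = √546.
cos θ = (u·v)/(|u||v|) = 7/√546 ≈ 0.2996
Cosine distance = 1 - cos θ ≈ 1 - 0.2996 = 0.7004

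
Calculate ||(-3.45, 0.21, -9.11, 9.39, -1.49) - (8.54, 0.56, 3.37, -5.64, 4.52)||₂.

√(Σ(x_i - y_i)²) = √((-3.45 - 8.54)² + (0.21 - 0.56)² + (-9.11 - 3.37)² + (9.39 - (-5.64))² + (-1.49 - 4.52)²)
= √((-11.99)² + (-0.35)² + (-12.48)² + 15.03² + (-6.01)²) = √(143.7601 + 0.1225 + 155.7504 + 225.9009 + 36.1201) = √561.654 ≈ 23.6992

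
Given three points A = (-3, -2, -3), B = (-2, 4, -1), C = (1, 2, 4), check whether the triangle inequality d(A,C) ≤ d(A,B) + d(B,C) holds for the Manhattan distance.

d(A,B) = 1 + 6 + 2 = 9, d(B,C) = 3 + 2 + 5 = 10, d(A,C) = 4 + 4 + 7 = 15.
d(A,C) = 15 ≤ 9 + 10 = 19. Triangle inequality is satisfied.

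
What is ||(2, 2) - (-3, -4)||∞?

max(|x_i - y_i|) = max(|2 - (-3)|, |2 - (-4)|) = max(5, 6) = 6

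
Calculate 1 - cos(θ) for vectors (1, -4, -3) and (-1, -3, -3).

With u = (1, -4, -3), v = (-1, -3, -3):
u·v = 1·(-1) + (-4)·(-3) + (-3)·(-3) = (-1) + 12 + 9 = 20.
|u| = √(1² + (-4)² + (-3)²) = √26, |v| = √((-1)² + (-3)² + (-3)²) = √19, so |u||v| = √(26·19) = √494.
cos θ = (u·v)/(|u||v|) = 20/√494 ≈ 0.8998
Cosine distance = 1 - cos θ ≈ 1 - 0.8998 = 0.1002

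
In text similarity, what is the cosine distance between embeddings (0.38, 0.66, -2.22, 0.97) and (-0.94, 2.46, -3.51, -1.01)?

With u = (0.38, 0.66, -2.22, 0.97), v = (-0.94, 2.46, -3.51, -1.01):
u·v = 0.38·(-0.94) + 0.66·2.46 + (-2.22)·(-3.51) + 0.97·(-1.01) = (-0.3572) + 1.6236 + 7.7922 + (-0.9797) = 8.0789.
|u| = √(0.38² + 0.66² + (-2.22)² + 0.97²) = √(0.1444 + 0.4356 + 4.9284 + 0.9409) = √6.4493, |v| = √((-0.94)² + 2.46² + (-3.51)² + (-1.01)²) = √(0.8836 + 6.0516 + 12.3201 + 1.0201) = √20.2754.
cos θ = (u·v)/(|u||v|) = 8.0789/(√6.4493·√20.2754) ≈ 0.7065
Cosine distance = 1 - cos θ ≈ 1 - 0.7065 = 0.2935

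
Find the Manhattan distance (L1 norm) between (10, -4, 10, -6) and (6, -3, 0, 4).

Σ|x_i - y_i| = |10 - 6| + |-4 - (-3)| + |10 - 0| + |-6 - 4| = 4 + 1 + 10 + 10 = 25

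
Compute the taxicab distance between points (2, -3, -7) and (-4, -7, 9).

Σ|x_i - y_i| = |2 - (-4)| + |-3 - (-7)| + |-7 - 9| = 6 + 4 + 16 = 26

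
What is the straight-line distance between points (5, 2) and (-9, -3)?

√(Σ(x_i - y_i)²) = √((5 - (-9))² + (2 - (-3))²)
= √(14² + 5²) = √(196 + 25) = √221 ≈ 14.8661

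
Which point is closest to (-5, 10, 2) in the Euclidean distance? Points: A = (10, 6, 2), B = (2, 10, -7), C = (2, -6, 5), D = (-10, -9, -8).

Distances: d(A) ≈ 15.5242, d(B) ≈ 11.4018, d(C) ≈ 17.72, d(D) ≈ 22.0454. Nearest: B = (2, 10, -7) with distance 11.4018.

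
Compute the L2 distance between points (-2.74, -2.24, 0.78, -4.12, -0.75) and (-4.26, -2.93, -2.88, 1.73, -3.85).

(Σ|x_i - y_i|^2)^(1/2) = (|-2.74 - (-4.26)|^2 + |-2.24 - (-2.93)|^2 + |0.78 - (-2.88)|^2 + |-4.12 - 1.73|^2 + |-0.75 - (-3.85)|^2)^(1/2)
= (1.52^2 + 0.69^2 + 3.66^2 + 5.85^2 + 3.1^2)^(1/2) = (2.3104 + 0.4761 + 13.3956 + 34.2225 + 9.61)^(1/2) = (60.0146)^(1/2) ≈ 7.7469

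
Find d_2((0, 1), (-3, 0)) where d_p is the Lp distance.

(Σ|x_i - y_i|^2)^(1/2) = (|0 - (-3)|^2 + |1 - 0|^2)^(1/2)
= (3^2 + 1^2)^(1/2) = (9 + 1)^(1/2) = (10)^(1/2) ≈ 3.1623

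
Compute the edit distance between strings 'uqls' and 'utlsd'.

Let D[i][j] be the edit distance between the first i characters of 'uqls' and the first j characters of 'utlsd', with D[i][0] = i, D[0][j] = j, and D[i][j] = D[i-1][j-1] if the characters match, else 1 + min(D[i-1][j], D[i][j-1], D[i-1][j-1]). Filling the table (rows: prefixes of 'uqls', columns: prefixes of 'utlsd'):
     ε  u  t  l  s  d
  ε  0  1  2  3  4  5
  u  1  0  1  2  3  4
  q  2  1  1  2  3  4
  l  3  2  2  1  2  3
  s  4  3  3  2  1  2
The bottom-right entry gives D[4][5] = 2, so no sequence of fewer than 2 edits works. Backtracking through the table gives one optimal edit sequence (2 edits):
  uqls → utls (sub q→t @2)
  utls → utlsd (ins d @5)
Edit distance = 2.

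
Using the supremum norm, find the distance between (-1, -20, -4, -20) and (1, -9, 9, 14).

max(|x_i - y_i|) = max(|-1 - 1|, |-20 - (-9)|, |-4 - 9|, |-20 - 14|) = max(2, 11, 13, 34) = 34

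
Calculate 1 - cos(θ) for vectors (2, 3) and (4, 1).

With u = (2, 3), v = (4, 1):
u·v = 2·4 + 3·1 = 8 + 3 = 11.
|u| = √(2² + 3²) = √13, |v| = √(4² + 1²) = √17, so |u||v| = √(13·17) = √221.
cos θ = (u·v)/(|u||v|) = 11/√221 ≈ 0.7399
Cosine distance = 1 - cos θ ≈ 1 - 0.7399 = 0.2601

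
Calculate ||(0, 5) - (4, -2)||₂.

√(Σ(x_i - y_i)²) = √((0 - 4)² + (5 - (-2))²)
= √((-4)² + 7²) = √(16 + 49) = √65 ≈ 8.0623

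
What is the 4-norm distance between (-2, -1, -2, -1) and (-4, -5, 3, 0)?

(Σ|x_i - y_i|^4)^(1/4) = (|-2 - (-4)|^4 + |-1 - (-5)|^4 + |-2 - 3|^4 + |-1 - 0|^4)^(1/4)
= (2^4 + 4^4 + 5^4 + 1^4)^(1/4) = (16 + 256 + 625 + 1)^(1/4) = (898)^(1/4) ≈ 5.4742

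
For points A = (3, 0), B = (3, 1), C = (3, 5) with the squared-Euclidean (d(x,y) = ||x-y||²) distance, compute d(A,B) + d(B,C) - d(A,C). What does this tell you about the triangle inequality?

d(A,B) = 0² + 1² = 1, d(B,C) = 0² + 4² = 16, d(A,C) = 0² + 5² = 25.
d(A,B) + d(B,C) - d(A,C) = 1 + 16 - 25 = 17 - 25 = -8. This is < 0, so the triangle inequality FAILS for these points (squared-Euclidean is not a metric).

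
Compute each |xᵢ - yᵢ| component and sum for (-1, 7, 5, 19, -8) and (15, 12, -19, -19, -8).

Σ|x_i - y_i| = |-1 - 15| + |7 - 12| + |5 - (-19)| + |19 - (-19)| + |-8 - (-8)| = 16 + 5 + 24 + 38 + 0 = 83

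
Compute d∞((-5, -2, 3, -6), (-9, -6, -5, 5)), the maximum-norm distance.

max(|x_i - y_i|) = max(|-5 - (-9)|, |-2 - (-6)|, |3 - (-5)|, |-6 - 5|) = max(4, 4, 8, 11) = 11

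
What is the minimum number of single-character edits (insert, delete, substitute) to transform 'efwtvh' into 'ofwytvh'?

Let D[i][j] be the edit distance between the first i characters of 'efwtvh' and the first j characters of 'ofwytvh', with D[i][0] = i, D[0][j] = j, and D[i][j] = D[i-1][j-1] if the characters match, else 1 + min(D[i-1][j], D[i][j-1], D[i-1][j-1]). Filling the table (rows: prefixes of 'efwtvh', columns: prefixes of 'ofwytvh'):
     ε  o  f  w  y  t  v  h
  ε  0  1  2  3  4  5  6  7
  e  1  1  2  3  4  5  6  7
  f  2  2  1  2  3  4  5  6
  w  3  3  2  1  2  3  4  5
  t  4  4  3  2  2  2  3  4
  v  5  5  4  3  3  3  2  3
  h  6  6  5  4  4  4  3  2
The bottom-right entry gives D[6][7] = 2, so no sequence of fewer than 2 edits works. Backtracking through the table gives one optimal edit sequence (2 edits):
  efwtvh → ofwtvh (sub e→o @1)
  ofwtvh → ofwytvh (ins y @4)
Edit distance = 2.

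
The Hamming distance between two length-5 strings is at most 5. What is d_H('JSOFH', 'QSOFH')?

Differing positions: 1. Hamming distance = 1. The maximum possible Hamming distance for length-5 strings is 5, so d_H/5 = 1/5 = 0.2.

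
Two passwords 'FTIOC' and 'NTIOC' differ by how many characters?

Differing positions: 1. Hamming distance = 1.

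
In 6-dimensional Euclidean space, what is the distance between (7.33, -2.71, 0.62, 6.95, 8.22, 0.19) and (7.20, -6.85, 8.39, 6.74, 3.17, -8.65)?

√(Σ(x_i - y_i)²) = √((7.33 - 7.2)² + (-2.71 - (-6.85))² + (0.62 - 8.39)² + (6.95 - 6.74)² + (8.22 - 3.17)² + (0.19 - (-8.65))²)
= √(0.13² + 4.14² + (-7.77)² + 0.21² + 5.05² + 8.84²) = √(0.0169 + 17.1396 + 60.3729 + 0.0441 + 25.5025 + 78.1456) = √181.2216 ≈ 13.4619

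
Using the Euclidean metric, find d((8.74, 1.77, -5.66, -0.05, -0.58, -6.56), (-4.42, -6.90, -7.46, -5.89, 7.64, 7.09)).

√(Σ(x_i - y_i)²) = √((8.74 - (-4.42))² + (1.77 - (-6.9))² + (-5.66 - (-7.46))² + (-0.05 - (-5.89))² + (-0.58 - 7.64)² + (-6.56 - 7.09)²)
= √(13.16² + 8.67² + 1.8² + 5.84² + (-8.22)² + (-13.65)²) = √(173.1856 + 75.1689 + 3.24 + 34.1056 + 67.5684 + 186.3225) = √539.591 ≈ 23.2291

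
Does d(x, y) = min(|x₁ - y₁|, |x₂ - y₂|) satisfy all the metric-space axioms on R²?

No. d fails identity of indiscernibles: take x = (-1, 0) and y = (-1, 3). Then d(x,y) = min(|-1 - (-1)|, |0 - 3|) = min(0, 3) = 0, yet x ≠ y.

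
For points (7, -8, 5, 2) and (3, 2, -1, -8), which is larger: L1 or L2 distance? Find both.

L1 = |7 - 3| + |-8 - 2| + |5 - (-1)| + |2 - (-8)| = 4 + 10 + 6 + 10 = 30
L2 = √(4² + 10² + 6² + 10²) = √252 ≈ 15.8745
L1 ≥ L2 always (equality iff movement is along one axis); L1 > L2 here.
Ratio L1/L2 = 30/√252 ≈ 1.8898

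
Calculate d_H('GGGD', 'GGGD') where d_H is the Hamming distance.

Differing positions: none. Hamming distance = 0.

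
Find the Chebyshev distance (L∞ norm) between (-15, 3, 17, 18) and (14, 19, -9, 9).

max(|x_i - y_i|) = max(|-15 - 14|, |3 - 19|, |17 - (-9)|, |18 - 9|) = max(29, 16, 26, 9) = 29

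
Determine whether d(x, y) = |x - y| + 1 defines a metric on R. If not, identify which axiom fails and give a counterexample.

No. d fails identity of indiscernibles (specifically d(x,x) = 0): d(-7, -7) = |-7 - (-7)| + 1 = 0 + 1 = 1 ≠ 0.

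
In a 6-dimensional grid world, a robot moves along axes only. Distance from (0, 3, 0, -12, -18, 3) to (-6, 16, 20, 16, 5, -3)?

Σ|x_i - y_i| = |0 - (-6)| + |3 - 16| + |0 - 20| + |-12 - 16| + |-18 - 5| + |3 - (-3)| = 6 + 13 + 20 + 28 + 23 + 6 = 96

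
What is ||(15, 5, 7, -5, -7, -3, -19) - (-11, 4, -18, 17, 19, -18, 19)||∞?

max(|x_i - y_i|) = max(|15 - (-11)|, |5 - 4|, |7 - (-18)|, |-5 - 17|, |-7 - 19|, |-3 - (-18)|, |-19 - 19|) = max(26, 1, 25, 22, 26, 15, 38) = 38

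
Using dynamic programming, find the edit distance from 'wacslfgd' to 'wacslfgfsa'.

Let D[i][j] be the edit distance between the first i characters of 'wacslfgd' and the first j characters of 'wacslfgfsa', with D[i][0] = i, D[0][j] = j, and D[i][j] = D[i-1][j-1] if the characters match, else 1 + min(D[i-1][j], D[i][j-1], D[i-1][j-1]). Filling the table (rows: prefixes of 'wacslfgd', columns: prefixes of 'wacslfgfsa'):
     ε  w  a  c  s  l  f  g  f  s  a
  ε  0  1  2  3  4  5  6  7  8  9 10
  w  1  0  1  2  3  4  5  6  7  8  9
  a  2  1  0  1  2  3  4  5  6  7  8
  c  3  2  1  0  1  2  3  4  5  6  7
  s  4  3  2  1  0  1  2  3  4  5  6
  l  5  4  3  2  1  0  1  2  3  4  5
  f  6  5  4  3  2  1  0  1  2  3  4
  g  7  6  5  4  3  2  1  0  1  2  3
  d  8  7  6  5  4  3  2  1  1  2  3
The bottom-right entry gives D[8][10] = 3, so no sequence of fewer than 3 edits works. Backtracking through the table gives one optimal edit sequence (3 edits):
  wacslfgd → wacslfgfd (ins f @8)
  wacslfgfd → wacslfgfsd (ins s @9)
  wacslfgfsd → wacslfgfsa (sub d→a @10)
Edit distance = 3.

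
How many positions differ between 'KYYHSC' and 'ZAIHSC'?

Differing positions: 1, 2, 3. Hamming distance = 3.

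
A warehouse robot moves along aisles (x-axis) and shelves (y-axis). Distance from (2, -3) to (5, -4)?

Σ|x_i - y_i| = |2 - 5| + |-3 - (-4)| = 3 + 1 = 4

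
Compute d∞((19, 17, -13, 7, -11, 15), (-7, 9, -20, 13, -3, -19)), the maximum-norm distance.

max(|x_i - y_i|) = max(|19 - (-7)|, |17 - 9|, |-13 - (-20)|, |7 - 13|, |-11 - (-3)|, |15 - (-19)|) = max(26, 8, 7, 6, 8, 34) = 34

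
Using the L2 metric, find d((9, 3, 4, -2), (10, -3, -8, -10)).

√(Σ(x_i - y_i)²) = √((9 - 10)² + (3 - (-3))² + (4 - (-8))² + (-2 - (-10))²)
= √((-1)² + 6² + 12² + 8²) = √(1 + 36 + 144 + 64) = √245 ≈ 15.6525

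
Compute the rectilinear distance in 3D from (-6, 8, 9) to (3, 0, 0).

Σ|x_i - y_i| = |-6 - 3| + |8 - 0| + |9 - 0| = 9 + 8 + 9 = 26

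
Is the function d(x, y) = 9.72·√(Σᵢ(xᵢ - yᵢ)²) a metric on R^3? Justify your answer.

Yes. The L2 (Euclidean) norm induces a metric on R^3, and multiplying a metric by a positive constant 9.72 > 0 preserves all four axioms: non-negativity (9.72·||x-y|| ≥ 0), identity (9.72·||x-y|| = 0 ⟺ ||x-y|| = 0 ⟺ x = y), symmetry (||x-y|| = ||y-x||), and the triangle inequality (9.72·||x-z|| ≤ 9.72·||x-y|| + 9.72·||y-z||). So d is a metric.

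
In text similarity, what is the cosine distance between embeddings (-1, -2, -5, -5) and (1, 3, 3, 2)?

With u = (-1, -2, -5, -5), v = (1, 3, 3, 2):
u·v = (-1)·1 + (-2)·3 + (-5)·3 + (-5)·2 = (-1) + (-6) + (-15) + (-10) = -32.
|u| = √((-1)² + (-2)² + (-5)² + (-5)²) = √55, |v| = √(1² + 3² + 3² + 2²) = √23, so |u||v| = √(55·23) = √1265.
cos θ = (u·v)/(|u||v|) = -32/√1265 ≈ -0.8997
Cosine distance = 1 - cos θ ≈ 1 - (-0.8997) = 1.8997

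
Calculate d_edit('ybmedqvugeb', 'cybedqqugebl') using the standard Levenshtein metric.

Let D[i][j] be the edit distance between the first i characters of 'ybmedqvugeb' and the first j characters of 'cybedqqugebl', with D[i][0] = i, D[0][j] = j, and D[i][j] = D[i-1][j-1] if the characters match, else 1 + min(D[i-1][j], D[i][j-1], D[i-1][j-1]). Filling the table (rows: prefixes of 'ybmedqvugeb', columns: prefixes of 'cybedqqugebl'):
     ε  c  y  b  e  d  q  q  u  g  e  b  l
  ε  0  1  2  3  4  5  6  7  8  9 10 11 12
  y  1  1  1  2  3  4  5  6  7  8  9 10 11
  b  2  2  2  1  2  3  4  5  6  7  8  9 10
  m  3  3  3  2  2  3  4  5  6  7  8  9 10
  e  4  4  4  3  2  3  4  5  6  7  7  8  9
  d  5  5  5  4  3  2  3  4  5  6  7  8  9
  q  6  6  6  5  4  3  2  3  4  5  6  7  8
  v  7  7  7  6  5  4  3  3  4  5  6  7  8
  u  8  8  8  7  6  5  4  4  3  4  5  6  7
  g  9  9  9  8  7  6  5  5  4  3  4  5  6
  e 10 10 10  9  8  7  6  6  5  4  3  4  5
  b 11 11 11 10  9  8  7  7  6  5  4  3  4
The bottom-right entry gives D[11][12] = 4, so no sequence of fewer than 4 edits works. Backtracking through the table gives one optimal edit sequence (4 edits):
  ybmedqvugeb → cybmedqvugeb (ins c @1)
  cybmedqvugeb → cybedqvugeb (del m @4)
  cybedqvugeb → cybedqqugeb (sub v→q @7)
  cybedqqugeb → cybedqqugebl (ins l @12)
Edit distance = 4.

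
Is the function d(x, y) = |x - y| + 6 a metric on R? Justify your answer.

No. d fails identity of indiscernibles (specifically d(x,x) = 0): d(-3, -3) = |-3 - (-3)| + 6 = 0 + 6 = 6 ≠ 0.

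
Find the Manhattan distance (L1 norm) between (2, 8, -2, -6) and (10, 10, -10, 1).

Σ|x_i - y_i| = |2 - 10| + |8 - 10| + |-2 - (-10)| + |-6 - 1| = 8 + 2 + 8 + 7 = 25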